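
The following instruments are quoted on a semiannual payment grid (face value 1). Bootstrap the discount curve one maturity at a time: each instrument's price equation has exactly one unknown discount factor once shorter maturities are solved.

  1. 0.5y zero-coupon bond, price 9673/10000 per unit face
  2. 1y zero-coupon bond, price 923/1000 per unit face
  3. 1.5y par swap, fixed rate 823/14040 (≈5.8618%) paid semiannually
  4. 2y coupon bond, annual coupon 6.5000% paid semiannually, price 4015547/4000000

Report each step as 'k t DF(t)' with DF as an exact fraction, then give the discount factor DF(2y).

1 1/2 9673/10000
2 1 923/1000
3 3/2 9177/10000
4 2 8839/10000
DF(2y) = 8839/10000 ≈ 0.883900

step 1 [0.5y] zero: DF = P = 9673/10000 ≈ 0.967300
step 2 [1y] zero: DF = P = 923/1000 ≈ 0.923000
step 3 [1.5y] swap r/2=823/28080: DF=(1 − 823/28080·(0.967300+0.923000))/(1+823/28080) = 9177/10000 ≈ 0.917700
step 4 [2y] bond c/2=13/400: DF=(4015547/4000000 − 13/400·(0.967300+0.923000+0.917700))/(1+13/400) = 8839/10000 ≈ 0.883900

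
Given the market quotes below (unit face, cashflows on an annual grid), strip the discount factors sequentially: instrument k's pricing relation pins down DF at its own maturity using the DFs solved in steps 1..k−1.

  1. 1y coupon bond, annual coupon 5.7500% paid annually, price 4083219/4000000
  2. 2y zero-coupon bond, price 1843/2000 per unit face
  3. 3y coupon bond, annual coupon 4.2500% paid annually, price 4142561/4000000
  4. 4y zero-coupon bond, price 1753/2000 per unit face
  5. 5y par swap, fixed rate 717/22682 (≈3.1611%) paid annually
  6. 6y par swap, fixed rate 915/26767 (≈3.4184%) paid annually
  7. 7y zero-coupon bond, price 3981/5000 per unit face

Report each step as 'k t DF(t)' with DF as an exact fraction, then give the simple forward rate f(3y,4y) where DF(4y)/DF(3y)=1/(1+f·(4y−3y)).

step 1 [1y] bond c/1=23/400: DF=(4083219/4000000 − 23/400·(0))/(1+23/400) = 9653/10000 ≈ 0.965300
step 2 [2y] zero: DF = P = 1843/2000 ≈ 0.921500
step 3 [3y] bond c/1=17/400: DF=(4142561/4000000 − 17/400·(0.965300+0.921500))/(1+17/400) = 1833/2000 ≈ 0.916500
step 4 [4y] zero: DF = P = 1753/2000 ≈ 0.876500
step 5 [5y] swap r/1=717/22682: DF=(1 − 717/22682·(0.965300+0.921500+0.916500+0.876500))/(1+717/22682) = 4283/5000 ≈ 0.856600
step 6 [6y] swap r/1=915/26767: DF=(1 − 915/26767·(0.965300+0.921500+0.916500+0.876500+0.856600))/(1+915/26767) = 817/1000 ≈ 0.817000
step 7 [7y] zero: DF = P = 3981/5000 ≈ 0.796200

1 1 9653/10000
2 2 1843/2000
3 3 1833/2000
4 4 1753/2000
5 5 4283/5000
6 6 817/1000
7 7 3981/5000
f(3y,4y) = ((1833/2000)/(1753/2000) − 1)/(1) = 80/1753 ≈ 4.5636%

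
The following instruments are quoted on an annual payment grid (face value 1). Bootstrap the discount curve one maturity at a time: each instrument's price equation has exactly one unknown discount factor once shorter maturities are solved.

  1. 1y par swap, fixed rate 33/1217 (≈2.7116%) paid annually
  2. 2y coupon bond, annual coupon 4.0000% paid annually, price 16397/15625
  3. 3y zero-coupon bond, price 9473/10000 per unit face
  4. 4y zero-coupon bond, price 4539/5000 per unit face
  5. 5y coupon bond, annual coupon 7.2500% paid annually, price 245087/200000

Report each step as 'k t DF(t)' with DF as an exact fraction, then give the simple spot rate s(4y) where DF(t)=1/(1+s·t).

1 1 1217/1250
2 2 2429/2500
3 3 9473/10000
4 4 4539/5000
5 5 8857/10000
s(4y) = (1/(4539/5000) − 1)/(4) = 461/18156 ≈ 2.5391%

step 1 [1y] swap r/1=33/1217: DF=(1 − 33/1217·(0))/(1+33/1217) = 1217/1250 ≈ 0.973600
step 2 [2y] bond c/1=1/25: DF=(16397/15625 − 1/25·(0.973600))/(1+1/25) = 2429/2500 ≈ 0.971600
step 3 [3y] zero: DF = P = 9473/10000 ≈ 0.947300
step 4 [4y] zero: DF = P = 4539/5000 ≈ 0.907800
step 5 [5y] bond c/1=29/400: DF=(245087/200000 − 29/400·(0.973600+0.971600+0.947300+0.907800))/(1+29/400) = 8857/10000 ≈ 0.885700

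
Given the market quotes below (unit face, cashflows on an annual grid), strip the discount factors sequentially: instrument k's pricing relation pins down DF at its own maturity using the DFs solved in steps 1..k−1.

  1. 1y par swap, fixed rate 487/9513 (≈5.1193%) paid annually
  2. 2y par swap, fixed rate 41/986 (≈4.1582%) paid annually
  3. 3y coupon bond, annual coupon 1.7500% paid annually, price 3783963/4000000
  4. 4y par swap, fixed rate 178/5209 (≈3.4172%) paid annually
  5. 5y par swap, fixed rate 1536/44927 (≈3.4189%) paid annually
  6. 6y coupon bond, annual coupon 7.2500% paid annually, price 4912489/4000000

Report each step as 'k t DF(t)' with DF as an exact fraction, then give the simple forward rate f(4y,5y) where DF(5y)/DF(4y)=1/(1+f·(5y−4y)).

step 1 [1y] swap r/1=487/9513: DF=(1 − 487/9513·(0))/(1+487/9513) = 9513/10000 ≈ 0.951300
step 2 [2y] swap r/1=41/986: DF=(1 − 41/986·(0.951300))/(1+41/986) = 9221/10000 ≈ 0.922100
step 3 [3y] bond c/1=7/400: DF=(3783963/4000000 − 7/400·(0.951300+0.922100))/(1+7/400) = 359/400 ≈ 0.897500
step 4 [4y] swap r/1=178/5209: DF=(1 − 178/5209·(0.951300+0.922100+0.897500))/(1+178/5209) = 4377/5000 ≈ 0.875400
step 5 [5y] swap r/1=1536/44927: DF=(1 − 1536/44927·(0.951300+0.922100+0.897500+0.875400))/(1+1536/44927) = 529/625 ≈ 0.846400
step 6 [6y] bond c/1=29/400: DF=(4912489/4000000 − 29/400·(0.951300+0.922100+0.897500+0.875400+0.846400))/(1+29/400) = 4207/5000 ≈ 0.841400

1 1 9513/10000
2 2 9221/10000
3 3 359/400
4 4 4377/5000
5 5 529/625
6 6 4207/5000
f(4y,5y) = ((4377/5000)/(529/625) − 1)/(1) = 145/4232 ≈ 3.4263%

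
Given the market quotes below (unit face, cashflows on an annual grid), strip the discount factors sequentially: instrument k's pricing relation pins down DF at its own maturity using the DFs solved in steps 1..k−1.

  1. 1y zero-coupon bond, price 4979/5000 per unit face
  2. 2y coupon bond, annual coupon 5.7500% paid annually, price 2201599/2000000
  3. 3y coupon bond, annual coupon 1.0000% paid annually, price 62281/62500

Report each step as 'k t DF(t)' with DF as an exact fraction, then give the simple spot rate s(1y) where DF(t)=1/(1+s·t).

1 1 4979/5000
2 2 2467/2500
3 3 967/1000
s(1y) = (1/(4979/5000) − 1)/(1) = 21/4979 ≈ 0.4218%

step 1 [1y] zero: DF = P = 4979/5000 ≈ 0.995800
step 2 [2y] bond c/1=23/400: DF=(2201599/2000000 − 23/400·(0.995800))/(1+23/400) = 2467/2500 ≈ 0.986800
step 3 [3y] bond c/1=1/100: DF=(62281/62500 − 1/100·(0.995800+0.986800))/(1+1/100) = 967/1000 ≈ 0.967000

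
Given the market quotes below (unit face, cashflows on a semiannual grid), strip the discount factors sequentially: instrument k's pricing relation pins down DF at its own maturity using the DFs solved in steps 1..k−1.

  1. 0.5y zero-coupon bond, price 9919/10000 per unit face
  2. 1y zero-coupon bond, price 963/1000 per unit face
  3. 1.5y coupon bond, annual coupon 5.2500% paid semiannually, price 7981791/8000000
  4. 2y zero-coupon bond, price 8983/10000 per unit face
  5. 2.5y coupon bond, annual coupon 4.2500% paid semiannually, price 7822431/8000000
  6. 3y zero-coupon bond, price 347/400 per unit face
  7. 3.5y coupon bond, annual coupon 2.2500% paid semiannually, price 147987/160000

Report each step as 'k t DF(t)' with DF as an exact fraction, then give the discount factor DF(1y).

step 1 [0.5y] zero: DF = P = 9919/10000 ≈ 0.991900
step 2 [1y] zero: DF = P = 963/1000 ≈ 0.963000
step 3 [1.5y] bond c/2=21/800: DF=(7981791/8000000 − 21/800·(0.991900+0.963000))/(1+21/800) = 4611/5000 ≈ 0.922200
step 4 [2y] zero: DF = P = 8983/10000 ≈ 0.898300
step 5 [2.5y] bond c/2=17/800: DF=(7822431/8000000 − 17/800·(0.991900+0.963000+0.922200+0.898300))/(1+17/800) = 8789/10000 ≈ 0.878900
step 6 [3y] zero: DF = P = 347/400 ≈ 0.867500
step 7 [3.5y] bond c/2=9/800: DF=(147987/160000 − 9/800·(0.991900+0.963000+0.922200+0.898300+0.878900+0.867500))/(1+9/800) = 2133/2500 ≈ 0.853200

1 1/2 9919/10000
2 1 963/1000
3 3/2 4611/5000
4 2 8983/10000
5 5/2 8789/10000
6 3 347/400
7 7/2 2133/2500
DF(1y) = 963/1000 ≈ 0.963000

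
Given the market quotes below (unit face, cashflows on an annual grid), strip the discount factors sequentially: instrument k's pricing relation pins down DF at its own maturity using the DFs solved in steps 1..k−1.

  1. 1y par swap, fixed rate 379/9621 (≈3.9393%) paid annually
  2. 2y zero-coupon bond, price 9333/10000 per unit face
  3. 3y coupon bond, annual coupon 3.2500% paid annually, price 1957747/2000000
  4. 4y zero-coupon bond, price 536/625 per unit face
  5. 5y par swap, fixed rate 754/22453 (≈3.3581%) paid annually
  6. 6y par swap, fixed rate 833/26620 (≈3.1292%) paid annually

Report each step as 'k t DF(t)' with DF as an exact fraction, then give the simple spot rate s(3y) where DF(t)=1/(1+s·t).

step 1 [1y] swap r/1=379/9621: DF=(1 − 379/9621·(0))/(1+379/9621) = 9621/10000 ≈ 0.962100
step 2 [2y] zero: DF = P = 9333/10000 ≈ 0.933300
step 3 [3y] bond c/1=13/400: DF=(1957747/2000000 − 13/400·(0.962100+0.933300))/(1+13/400) = 2221/2500 ≈ 0.888400
step 4 [4y] zero: DF = P = 536/625 ≈ 0.857600
step 5 [5y] swap r/1=754/22453: DF=(1 − 754/22453·(0.962100+0.933300+0.888400+0.857600))/(1+754/22453) = 2123/2500 ≈ 0.849200
step 6 [6y] swap r/1=833/26620: DF=(1 − 833/26620·(0.962100+0.933300+0.888400+0.857600+0.849200))/(1+833/26620) = 4167/5000 ≈ 0.833400

1 1 9621/10000
2 2 9333/10000
3 3 2221/2500
4 4 536/625
5 5 2123/2500
6 6 4167/5000
s(3y) = (1/(2221/2500) − 1)/(3) = 93/2221 ≈ 4.1873%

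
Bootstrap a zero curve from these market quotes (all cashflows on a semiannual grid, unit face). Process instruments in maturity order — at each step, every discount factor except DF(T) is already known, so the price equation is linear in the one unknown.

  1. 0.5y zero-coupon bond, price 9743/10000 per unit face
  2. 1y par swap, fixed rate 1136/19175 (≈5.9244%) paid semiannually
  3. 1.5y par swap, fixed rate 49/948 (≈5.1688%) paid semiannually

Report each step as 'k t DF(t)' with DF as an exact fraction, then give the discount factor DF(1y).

step 1 [0.5y] zero: DF = P = 9743/10000 ≈ 0.974300
step 2 [1y] swap r/2=568/19175: DF=(1 − 568/19175·(0.974300))/(1+568/19175) = 1179/1250 ≈ 0.943200
step 3 [1.5y] swap r/2=49/1896: DF=(1 − 49/1896·(0.974300+0.943200))/(1+49/1896) = 1853/2000 ≈ 0.926500

1 1/2 9743/10000
2 1 1179/1250
3 3/2 1853/2000
DF(1y) = 1179/1250 ≈ 0.943200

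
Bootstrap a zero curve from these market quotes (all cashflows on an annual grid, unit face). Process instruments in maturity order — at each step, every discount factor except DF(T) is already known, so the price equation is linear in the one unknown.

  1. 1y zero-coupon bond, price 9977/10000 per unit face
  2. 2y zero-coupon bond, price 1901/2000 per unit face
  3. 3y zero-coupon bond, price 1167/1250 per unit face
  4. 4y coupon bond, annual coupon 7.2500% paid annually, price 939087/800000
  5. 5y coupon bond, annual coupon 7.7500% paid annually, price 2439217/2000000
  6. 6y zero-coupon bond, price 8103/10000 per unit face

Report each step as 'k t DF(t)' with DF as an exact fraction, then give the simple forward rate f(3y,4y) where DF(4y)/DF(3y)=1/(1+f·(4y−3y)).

1 1 9977/10000
2 2 1901/2000
3 3 1167/1250
4 4 8997/10000
5 5 8599/10000
6 6 8103/10000
f(3y,4y) = ((1167/1250)/(8997/10000) − 1)/(1) = 113/2999 ≈ 3.7679%

step 1 [1y] zero: DF = P = 9977/10000 ≈ 0.997700
step 2 [2y] zero: DF = P = 1901/2000 ≈ 0.950500
step 3 [3y] zero: DF = P = 1167/1250 ≈ 0.933600
step 4 [4y] bond c/1=29/400: DF=(939087/800000 − 29/400·(0.997700+0.950500+0.933600))/(1+29/400) = 8997/10000 ≈ 0.899700
step 5 [5y] bond c/1=31/400: DF=(2439217/2000000 − 31/400·(0.997700+0.950500+0.933600+0.899700))/(1+31/400) = 8599/10000 ≈ 0.859900
step 6 [6y] zero: DF = P = 8103/10000 ≈ 0.810300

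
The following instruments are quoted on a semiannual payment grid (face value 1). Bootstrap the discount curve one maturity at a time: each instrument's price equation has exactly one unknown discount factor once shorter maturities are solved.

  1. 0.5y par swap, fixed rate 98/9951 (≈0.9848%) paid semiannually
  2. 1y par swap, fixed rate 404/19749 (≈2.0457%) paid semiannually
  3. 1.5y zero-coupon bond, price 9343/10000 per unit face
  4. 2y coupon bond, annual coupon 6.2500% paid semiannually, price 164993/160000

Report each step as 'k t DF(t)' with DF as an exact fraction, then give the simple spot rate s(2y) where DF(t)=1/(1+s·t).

1 1/2 9951/10000
2 1 4899/5000
3 3/2 9343/10000
4 2 4559/5000
s(2y) = (1/(4559/5000) − 1)/(2) = 441/9118 ≈ 4.8366%

step 1 [0.5y] swap r/2=49/9951: DF=(1 − 49/9951·(0))/(1+49/9951) = 9951/10000 ≈ 0.995100
step 2 [1y] swap r/2=202/19749: DF=(1 − 202/19749·(0.995100))/(1+202/19749) = 4899/5000 ≈ 0.979800
step 3 [1.5y] zero: DF = P = 9343/10000 ≈ 0.934300
step 4 [2y] bond c/2=1/32: DF=(164993/160000 − 1/32·(0.995100+0.979800+0.934300))/(1+1/32) = 4559/5000 ≈ 0.911800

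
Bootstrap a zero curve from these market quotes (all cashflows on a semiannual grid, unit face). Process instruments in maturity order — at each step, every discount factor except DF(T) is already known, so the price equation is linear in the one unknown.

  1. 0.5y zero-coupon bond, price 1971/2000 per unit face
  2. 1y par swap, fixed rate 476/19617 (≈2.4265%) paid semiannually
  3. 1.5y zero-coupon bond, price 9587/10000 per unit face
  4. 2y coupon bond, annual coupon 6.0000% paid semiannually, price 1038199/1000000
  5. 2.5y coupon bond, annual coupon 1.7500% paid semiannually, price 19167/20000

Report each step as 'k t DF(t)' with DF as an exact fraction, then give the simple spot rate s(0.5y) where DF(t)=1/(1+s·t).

step 1 [0.5y] zero: DF = P = 1971/2000 ≈ 0.985500
step 2 [1y] swap r/2=238/19617: DF=(1 − 238/19617·(0.985500))/(1+238/19617) = 4881/5000 ≈ 0.976200
step 3 [1.5y] zero: DF = P = 9587/10000 ≈ 0.958700
step 4 [2y] bond c/2=3/100: DF=(1038199/1000000 − 3/100·(0.985500+0.976200+0.958700))/(1+3/100) = 9229/10000 ≈ 0.922900
step 5 [2.5y] bond c/2=7/800: DF=(19167/20000 − 7/800·(0.985500+0.976200+0.958700+0.922900))/(1+7/800) = 9167/10000 ≈ 0.916700

1 1/2 1971/2000
2 1 4881/5000
3 3/2 9587/10000
4 2 9229/10000
5 5/2 9167/10000
s(0.5y) = (1/(1971/2000) − 1)/(1/2) = 58/1971 ≈ 2.9427%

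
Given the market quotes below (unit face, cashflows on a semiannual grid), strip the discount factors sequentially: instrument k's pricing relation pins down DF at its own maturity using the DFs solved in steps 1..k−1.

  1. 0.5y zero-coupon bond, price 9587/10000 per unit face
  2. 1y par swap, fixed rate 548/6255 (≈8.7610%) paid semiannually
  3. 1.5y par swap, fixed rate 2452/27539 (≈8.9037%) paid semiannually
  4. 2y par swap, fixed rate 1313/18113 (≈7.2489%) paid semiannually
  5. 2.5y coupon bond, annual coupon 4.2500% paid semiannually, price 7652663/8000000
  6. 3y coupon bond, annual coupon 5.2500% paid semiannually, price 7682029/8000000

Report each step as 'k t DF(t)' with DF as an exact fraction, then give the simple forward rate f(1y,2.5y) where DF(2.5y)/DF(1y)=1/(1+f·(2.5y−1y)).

step 1 [0.5y] zero: DF = P = 9587/10000 ≈ 0.958700
step 2 [1y] swap r/2=274/6255: DF=(1 − 274/6255·(0.958700))/(1+274/6255) = 4589/5000 ≈ 0.917800
step 3 [1.5y] swap r/2=1226/27539: DF=(1 − 1226/27539·(0.958700+0.917800))/(1+1226/27539) = 4387/5000 ≈ 0.877400
step 4 [2y] swap r/2=1313/36226: DF=(1 − 1313/36226·(0.958700+0.917800+0.877400))/(1+1313/36226) = 8687/10000 ≈ 0.868700
step 5 [2.5y] bond c/2=17/800: DF=(7652663/8000000 − 17/800·(0.958700+0.917800+0.877400+0.868700))/(1+17/800) = 8613/10000 ≈ 0.861300
step 6 [3y] bond c/2=21/800: DF=(7682029/8000000 − 21/800·(0.958700+0.917800+0.877400+0.868700+0.861300))/(1+21/800) = 821/1000 ≈ 0.821000

1 1/2 9587/10000
2 1 4589/5000
3 3/2 4387/5000
4 2 8687/10000
5 5/2 8613/10000
6 3 821/1000
f(1y,2.5y) = ((4589/5000)/(8613/10000) − 1)/(3/2) = 1130/25839 ≈ 4.3732%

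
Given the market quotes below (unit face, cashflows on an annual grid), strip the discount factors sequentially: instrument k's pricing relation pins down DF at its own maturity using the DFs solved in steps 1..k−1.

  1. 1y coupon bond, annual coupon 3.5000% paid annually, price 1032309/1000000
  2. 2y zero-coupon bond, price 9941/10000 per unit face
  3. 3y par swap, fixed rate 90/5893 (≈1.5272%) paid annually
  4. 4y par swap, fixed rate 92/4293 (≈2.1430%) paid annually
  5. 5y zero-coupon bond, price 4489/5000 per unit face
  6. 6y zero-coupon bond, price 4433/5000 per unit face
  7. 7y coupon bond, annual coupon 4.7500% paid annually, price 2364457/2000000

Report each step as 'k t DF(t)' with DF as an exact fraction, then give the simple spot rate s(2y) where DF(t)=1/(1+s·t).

1 1 4987/5000
2 2 9941/10000
3 3 191/200
4 4 2293/2500
5 5 4489/5000
6 6 4433/5000
7 7 349/400
s(2y) = (1/(9941/10000) − 1)/(2) = 59/19882 ≈ 0.2968%

step 1 [1y] bond c/1=7/200: DF=(1032309/1000000 − 7/200·(0))/(1+7/200) = 4987/5000 ≈ 0.997400
step 2 [2y] zero: DF = P = 9941/10000 ≈ 0.994100
step 3 [3y] swap r/1=90/5893: DF=(1 − 90/5893·(0.997400+0.994100))/(1+90/5893) = 191/200 ≈ 0.955000
step 4 [4y] swap r/1=92/4293: DF=(1 − 92/4293·(0.997400+0.994100+0.955000))/(1+92/4293) = 2293/2500 ≈ 0.917200
step 5 [5y] zero: DF = P = 4489/5000 ≈ 0.897800
step 6 [6y] zero: DF = P = 4433/5000 ≈ 0.886600
step 7 [7y] bond c/1=19/400: DF=(2364457/2000000 − 19/400·(0.997400+0.994100+0.955000+0.917200+0.897800+0.886600))/(1+19/400) = 349/400 ≈ 0.872500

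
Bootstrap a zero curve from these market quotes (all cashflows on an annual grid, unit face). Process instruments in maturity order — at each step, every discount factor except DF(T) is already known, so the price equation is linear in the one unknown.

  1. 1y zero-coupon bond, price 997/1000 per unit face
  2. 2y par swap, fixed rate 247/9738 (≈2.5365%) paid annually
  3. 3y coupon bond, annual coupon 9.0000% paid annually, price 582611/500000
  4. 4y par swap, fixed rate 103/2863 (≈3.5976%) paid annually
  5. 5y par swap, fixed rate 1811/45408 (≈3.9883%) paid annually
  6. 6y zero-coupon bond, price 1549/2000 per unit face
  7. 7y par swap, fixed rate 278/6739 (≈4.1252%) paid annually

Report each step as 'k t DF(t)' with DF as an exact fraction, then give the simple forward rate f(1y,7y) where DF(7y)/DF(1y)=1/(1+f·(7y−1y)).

1 1 997/1000
2 2 4753/5000
3 3 4541/5000
4 4 8661/10000
5 5 8189/10000
6 6 1549/2000
7 7 3749/5000
f(1y,7y) = ((997/1000)/(3749/5000) − 1)/(6) = 206/3749 ≈ 5.4948%

step 1 [1y] zero: DF = P = 997/1000 ≈ 0.997000
step 2 [2y] swap r/1=247/9738: DF=(1 − 247/9738·(0.997000))/(1+247/9738) = 4753/5000 ≈ 0.950600
step 3 [3y] bond c/1=9/100: DF=(582611/500000 − 9/100·(0.997000+0.950600))/(1+9/100) = 4541/5000 ≈ 0.908200
step 4 [4y] swap r/1=103/2863: DF=(1 − 103/2863·(0.997000+0.950600+0.908200))/(1+103/2863) = 8661/10000 ≈ 0.866100
step 5 [5y] swap r/1=1811/45408: DF=(1 − 1811/45408·(0.997000+0.950600+0.908200+0.866100))/(1+1811/45408) = 8189/10000 ≈ 0.818900
step 6 [6y] zero: DF = P = 1549/2000 ≈ 0.774500
step 7 [7y] swap r/1=278/6739: DF=(1 − 278/6739·(0.997000+0.950600+0.908200+0.866100+0.818900+0.774500))/(1+278/6739) = 3749/5000 ≈ 0.749800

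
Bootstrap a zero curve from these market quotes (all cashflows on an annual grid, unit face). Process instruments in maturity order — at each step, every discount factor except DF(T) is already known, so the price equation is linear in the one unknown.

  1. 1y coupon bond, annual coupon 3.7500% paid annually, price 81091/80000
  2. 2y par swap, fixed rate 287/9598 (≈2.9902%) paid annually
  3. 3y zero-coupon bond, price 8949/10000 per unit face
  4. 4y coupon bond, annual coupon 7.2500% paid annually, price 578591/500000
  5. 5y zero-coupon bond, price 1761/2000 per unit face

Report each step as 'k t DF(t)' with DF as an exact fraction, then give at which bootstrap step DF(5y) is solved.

step 1 [1y] bond c/1=3/80: DF=(81091/80000 − 3/80·(0))/(1+3/80) = 977/1000 ≈ 0.977000
step 2 [2y] swap r/1=287/9598: DF=(1 − 287/9598·(0.977000))/(1+287/9598) = 4713/5000 ≈ 0.942600
step 3 [3y] zero: DF = P = 8949/10000 ≈ 0.894900
step 4 [4y] bond c/1=29/400: DF=(578591/500000 − 29/400·(0.977000+0.942600+0.894900))/(1+29/400) = 8887/10000 ≈ 0.888700
step 5 [5y] zero: DF = P = 1761/2000 ≈ 0.880500

1 1 977/1000
2 2 4713/5000
3 3 8949/10000
4 4 8887/10000
5 5 1761/2000
DF(5y) is solved at step 5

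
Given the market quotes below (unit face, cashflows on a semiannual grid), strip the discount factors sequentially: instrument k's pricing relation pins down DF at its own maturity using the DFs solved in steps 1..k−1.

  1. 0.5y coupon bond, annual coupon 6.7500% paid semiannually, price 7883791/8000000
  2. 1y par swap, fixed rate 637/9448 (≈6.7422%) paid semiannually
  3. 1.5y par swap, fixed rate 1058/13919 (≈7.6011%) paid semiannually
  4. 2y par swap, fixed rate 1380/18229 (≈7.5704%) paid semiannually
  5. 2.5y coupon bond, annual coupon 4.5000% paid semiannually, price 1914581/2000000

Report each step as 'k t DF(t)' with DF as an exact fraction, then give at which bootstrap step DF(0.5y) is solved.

step 1 [0.5y] bond c/2=27/800: DF=(7883791/8000000 − 27/800·(0))/(1+27/800) = 9533/10000 ≈ 0.953300
step 2 [1y] swap r/2=637/18896: DF=(1 − 637/18896·(0.953300))/(1+637/18896) = 9363/10000 ≈ 0.936300
step 3 [1.5y] swap r/2=529/13919: DF=(1 − 529/13919·(0.953300+0.936300))/(1+529/13919) = 4471/5000 ≈ 0.894200
step 4 [2y] swap r/2=690/18229: DF=(1 − 690/18229·(0.953300+0.936300+0.894200))/(1+690/18229) = 431/500 ≈ 0.862000
step 5 [2.5y] bond c/2=9/400: DF=(1914581/2000000 − 9/400·(0.953300+0.936300+0.894200+0.862000))/(1+9/400) = 107/125 ≈ 0.856000

1 1/2 9533/10000
2 1 9363/10000
3 3/2 4471/5000
4 2 431/500
5 5/2 107/125
DF(0.5y) is solved at step 1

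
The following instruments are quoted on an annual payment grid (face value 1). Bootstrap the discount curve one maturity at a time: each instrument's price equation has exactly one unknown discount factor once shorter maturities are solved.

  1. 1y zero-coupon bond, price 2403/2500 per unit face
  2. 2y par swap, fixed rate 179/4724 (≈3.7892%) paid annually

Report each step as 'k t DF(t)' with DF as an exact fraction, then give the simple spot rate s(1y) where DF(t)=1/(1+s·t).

1 1 2403/2500
2 2 2321/2500
s(1y) = (1/(2403/2500) − 1)/(1) = 97/2403 ≈ 4.0366%

step 1 [1y] zero: DF = P = 2403/2500 ≈ 0.961200
step 2 [2y] swap r/1=179/4724: DF=(1 − 179/4724·(0.961200))/(1+179/4724) = 2321/2500 ≈ 0.928400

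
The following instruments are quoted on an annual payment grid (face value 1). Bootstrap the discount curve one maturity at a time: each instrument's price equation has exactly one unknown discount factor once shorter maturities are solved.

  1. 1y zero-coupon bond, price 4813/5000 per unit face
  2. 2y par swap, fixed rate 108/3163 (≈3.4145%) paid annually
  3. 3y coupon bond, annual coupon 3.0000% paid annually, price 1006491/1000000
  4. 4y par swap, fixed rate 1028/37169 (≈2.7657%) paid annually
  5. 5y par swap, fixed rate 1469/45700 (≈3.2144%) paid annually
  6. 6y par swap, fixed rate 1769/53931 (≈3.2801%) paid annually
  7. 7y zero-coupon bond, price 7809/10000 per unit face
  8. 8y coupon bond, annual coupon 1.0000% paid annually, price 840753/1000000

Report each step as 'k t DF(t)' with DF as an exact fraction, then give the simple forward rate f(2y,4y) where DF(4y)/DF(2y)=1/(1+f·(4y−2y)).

step 1 [1y] zero: DF = P = 4813/5000 ≈ 0.962600
step 2 [2y] swap r/1=108/3163: DF=(1 − 108/3163·(0.962600))/(1+108/3163) = 1169/1250 ≈ 0.935200
step 3 [3y] bond c/1=3/100: DF=(1006491/1000000 − 3/100·(0.962600+0.935200))/(1+3/100) = 9219/10000 ≈ 0.921900
step 4 [4y] swap r/1=1028/37169: DF=(1 − 1028/37169·(0.962600+0.935200+0.921900))/(1+1028/37169) = 2243/2500 ≈ 0.897200
step 5 [5y] swap r/1=1469/45700: DF=(1 − 1469/45700·(0.962600+0.935200+0.921900+0.897200))/(1+1469/45700) = 8531/10000 ≈ 0.853100
step 6 [6y] swap r/1=1769/53931: DF=(1 − 1769/53931·(0.962600+0.935200+0.921900+0.897200+0.853100))/(1+1769/53931) = 8231/10000 ≈ 0.823100
step 7 [7y] zero: DF = P = 7809/10000 ≈ 0.780900
step 8 [8y] bond c/1=1/100: DF=(840753/1000000 − 1/100·(0.962600+0.935200+0.921900+0.897200+0.853100+0.823100+0.780900))/(1+1/100) = 7713/10000 ≈ 0.771300

1 1 4813/5000
2 2 1169/1250
3 3 9219/10000
4 4 2243/2500
5 5 8531/10000
6 6 8231/10000
7 7 7809/10000
8 8 7713/10000
f(2y,4y) = ((1169/1250)/(2243/2500) − 1)/(2) = 95/4486 ≈ 2.1177%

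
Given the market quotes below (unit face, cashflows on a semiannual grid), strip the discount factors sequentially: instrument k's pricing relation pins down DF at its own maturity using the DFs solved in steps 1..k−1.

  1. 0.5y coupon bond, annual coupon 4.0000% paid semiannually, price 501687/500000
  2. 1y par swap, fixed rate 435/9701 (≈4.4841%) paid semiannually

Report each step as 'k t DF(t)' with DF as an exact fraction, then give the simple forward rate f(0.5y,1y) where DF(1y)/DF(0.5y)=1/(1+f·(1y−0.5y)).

1 1/2 9837/10000
2 1 1913/2000
f(0.5y,1y) = ((9837/10000)/(1913/2000) − 1)/(1/2) = 544/9565 ≈ 5.6874%

step 1 [0.5y] bond c/2=1/50: DF=(501687/500000 − 1/50·(0))/(1+1/50) = 9837/10000 ≈ 0.983700
step 2 [1y] swap r/2=435/19402: DF=(1 − 435/19402·(0.983700))/(1+435/19402) = 1913/2000 ≈ 0.956500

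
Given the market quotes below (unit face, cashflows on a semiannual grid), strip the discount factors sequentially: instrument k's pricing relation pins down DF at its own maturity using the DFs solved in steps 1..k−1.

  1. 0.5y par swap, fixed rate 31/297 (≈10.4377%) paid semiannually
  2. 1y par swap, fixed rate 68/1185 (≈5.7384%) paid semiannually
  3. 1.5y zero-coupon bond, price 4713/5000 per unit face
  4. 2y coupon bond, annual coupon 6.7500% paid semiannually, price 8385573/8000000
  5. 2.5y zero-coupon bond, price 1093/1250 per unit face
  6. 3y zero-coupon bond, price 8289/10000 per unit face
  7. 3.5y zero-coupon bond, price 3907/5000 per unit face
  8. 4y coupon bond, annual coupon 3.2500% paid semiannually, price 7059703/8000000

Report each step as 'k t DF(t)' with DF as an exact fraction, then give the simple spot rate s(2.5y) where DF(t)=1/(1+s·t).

step 1 [0.5y] swap r/2=31/594: DF=(1 − 31/594·(0))/(1+31/594) = 594/625 ≈ 0.950400
step 2 [1y] swap r/2=34/1185: DF=(1 − 34/1185·(0.950400))/(1+34/1185) = 591/625 ≈ 0.945600
step 3 [1.5y] zero: DF = P = 4713/5000 ≈ 0.942600
step 4 [2y] bond c/2=27/800: DF=(8385573/8000000 − 27/800·(0.950400+0.945600+0.942600))/(1+27/800) = 9213/10000 ≈ 0.921300
step 5 [2.5y] zero: DF = P = 1093/1250 ≈ 0.874400
step 6 [3y] zero: DF = P = 8289/10000 ≈ 0.828900
step 7 [3.5y] zero: DF = P = 3907/5000 ≈ 0.781400
step 8 [4y] bond c/2=13/800: DF=(7059703/8000000 − 13/800·(0.950400+0.945600+0.942600+0.921300+0.874400+0.828900+0.781400))/(1+13/800) = 1537/2000 ≈ 0.768500

1 1/2 594/625
2 1 591/625
3 3/2 4713/5000
4 2 9213/10000
5 5/2 1093/1250
6 3 8289/10000
7 7/2 3907/5000
8 4 1537/2000
s(2.5y) = (1/(1093/1250) − 1)/(5/2) = 314/5465 ≈ 5.7457%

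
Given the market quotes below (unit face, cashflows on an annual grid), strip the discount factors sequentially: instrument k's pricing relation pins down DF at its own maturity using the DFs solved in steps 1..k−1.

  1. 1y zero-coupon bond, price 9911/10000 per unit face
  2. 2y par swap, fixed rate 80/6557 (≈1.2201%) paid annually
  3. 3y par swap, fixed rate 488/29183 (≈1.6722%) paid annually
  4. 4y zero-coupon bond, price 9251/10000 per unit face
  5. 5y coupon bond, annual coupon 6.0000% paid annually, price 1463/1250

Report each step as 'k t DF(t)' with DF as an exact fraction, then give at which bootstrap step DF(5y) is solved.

step 1 [1y] zero: DF = P = 9911/10000 ≈ 0.991100
step 2 [2y] swap r/1=80/6557: DF=(1 − 80/6557·(0.991100))/(1+80/6557) = 122/125 ≈ 0.976000
step 3 [3y] swap r/1=488/29183: DF=(1 − 488/29183·(0.991100+0.976000))/(1+488/29183) = 1189/1250 ≈ 0.951200
step 4 [4y] zero: DF = P = 9251/10000 ≈ 0.925100
step 5 [5y] bond c/1=3/50: DF=(1463/1250 − 3/50·(0.991100+0.976000+0.951200+0.925100))/(1+3/50) = 4433/5000 ≈ 0.886600

1 1 9911/10000
2 2 122/125
3 3 1189/1250
4 4 9251/10000
5 5 4433/5000
DF(5y) is solved at step 5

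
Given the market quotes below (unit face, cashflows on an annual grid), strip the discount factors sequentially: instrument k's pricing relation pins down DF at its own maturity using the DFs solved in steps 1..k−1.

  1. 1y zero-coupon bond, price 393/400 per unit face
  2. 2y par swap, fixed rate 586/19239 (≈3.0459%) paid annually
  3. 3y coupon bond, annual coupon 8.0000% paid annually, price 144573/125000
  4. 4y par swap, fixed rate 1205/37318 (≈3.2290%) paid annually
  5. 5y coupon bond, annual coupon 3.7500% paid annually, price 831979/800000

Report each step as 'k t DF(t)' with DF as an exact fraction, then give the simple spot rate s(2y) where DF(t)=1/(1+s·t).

1 1 393/400
2 2 4707/5000
3 3 2321/2500
4 4 1759/2000
5 5 347/400
s(2y) = (1/(4707/5000) − 1)/(2) = 293/9414 ≈ 3.1124%

step 1 [1y] zero: DF = P = 393/400 ≈ 0.982500
step 2 [2y] swap r/1=586/19239: DF=(1 − 586/19239·(0.982500))/(1+586/19239) = 4707/5000 ≈ 0.941400
step 3 [3y] bond c/1=2/25: DF=(144573/125000 − 2/25·(0.982500+0.941400))/(1+2/25) = 2321/2500 ≈ 0.928400
step 4 [4y] swap r/1=1205/37318: DF=(1 − 1205/37318·(0.982500+0.941400+0.928400))/(1+1205/37318) = 1759/2000 ≈ 0.879500
step 5 [5y] bond c/1=3/80: DF=(831979/800000 − 3/80·(0.982500+0.941400+0.928400+0.879500))/(1+3/80) = 347/400 ≈ 0.867500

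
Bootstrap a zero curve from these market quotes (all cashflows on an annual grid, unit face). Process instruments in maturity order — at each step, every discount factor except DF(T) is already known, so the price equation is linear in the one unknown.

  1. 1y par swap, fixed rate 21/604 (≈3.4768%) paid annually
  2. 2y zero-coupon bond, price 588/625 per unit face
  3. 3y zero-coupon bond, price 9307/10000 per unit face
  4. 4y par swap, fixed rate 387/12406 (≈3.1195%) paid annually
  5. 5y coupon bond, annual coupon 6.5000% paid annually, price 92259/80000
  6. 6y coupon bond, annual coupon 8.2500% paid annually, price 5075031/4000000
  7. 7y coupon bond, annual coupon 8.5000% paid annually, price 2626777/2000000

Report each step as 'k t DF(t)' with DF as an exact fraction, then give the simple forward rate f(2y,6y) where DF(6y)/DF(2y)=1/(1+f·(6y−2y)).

1 1 604/625
2 2 588/625
3 3 9307/10000
4 4 8839/10000
5 5 8557/10000
6 6 1029/1250
7 7 3937/5000
f(2y,6y) = ((588/625)/(1029/1250) − 1)/(4) = 1/28 ≈ 3.5714%

step 1 [1y] swap r/1=21/604: DF=(1 − 21/604·(0))/(1+21/604) = 604/625 ≈ 0.966400
step 2 [2y] zero: DF = P = 588/625 ≈ 0.940800
step 3 [3y] zero: DF = P = 9307/10000 ≈ 0.930700
step 4 [4y] swap r/1=387/12406: DF=(1 − 387/12406·(0.966400+0.940800+0.930700))/(1+387/12406) = 8839/10000 ≈ 0.883900
step 5 [5y] bond c/1=13/200: DF=(92259/80000 − 13/200·(0.966400+0.940800+0.930700+0.883900))/(1+13/200) = 8557/10000 ≈ 0.855700
step 6 [6y] bond c/1=33/400: DF=(5075031/4000000 − 33/400·(0.966400+0.940800+0.930700+0.883900+0.855700))/(1+33/400) = 1029/1250 ≈ 0.823200
step 7 [7y] bond c/1=17/200: DF=(2626777/2000000 − 17/200·(0.966400+0.940800+0.930700+0.883900+0.855700+0.823200))/(1+17/200) = 3937/5000 ≈ 0.787400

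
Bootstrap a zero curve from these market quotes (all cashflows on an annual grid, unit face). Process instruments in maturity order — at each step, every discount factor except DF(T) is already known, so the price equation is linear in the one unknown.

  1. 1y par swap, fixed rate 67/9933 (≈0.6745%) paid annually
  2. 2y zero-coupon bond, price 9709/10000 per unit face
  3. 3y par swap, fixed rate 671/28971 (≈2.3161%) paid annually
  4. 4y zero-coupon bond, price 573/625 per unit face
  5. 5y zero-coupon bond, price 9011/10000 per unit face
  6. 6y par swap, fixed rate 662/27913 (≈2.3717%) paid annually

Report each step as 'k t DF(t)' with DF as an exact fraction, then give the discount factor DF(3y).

1 1 9933/10000
2 2 9709/10000
3 3 9329/10000
4 4 573/625
5 5 9011/10000
6 6 2169/2500
DF(3y) = 9329/10000 ≈ 0.932900

step 1 [1y] swap r/1=67/9933: DF=(1 − 67/9933·(0))/(1+67/9933) = 9933/10000 ≈ 0.993300
step 2 [2y] zero: DF = P = 9709/10000 ≈ 0.970900
step 3 [3y] swap r/1=671/28971: DF=(1 − 671/28971·(0.993300+0.970900))/(1+671/28971) = 9329/10000 ≈ 0.932900
step 4 [4y] zero: DF = P = 573/625 ≈ 0.916800
step 5 [5y] zero: DF = P = 9011/10000 ≈ 0.901100
step 6 [6y] swap r/1=662/27913: DF=(1 − 662/27913·(0.993300+0.970900+0.932900+0.916800+0.901100))/(1+662/27913) = 2169/2500 ≈ 0.867600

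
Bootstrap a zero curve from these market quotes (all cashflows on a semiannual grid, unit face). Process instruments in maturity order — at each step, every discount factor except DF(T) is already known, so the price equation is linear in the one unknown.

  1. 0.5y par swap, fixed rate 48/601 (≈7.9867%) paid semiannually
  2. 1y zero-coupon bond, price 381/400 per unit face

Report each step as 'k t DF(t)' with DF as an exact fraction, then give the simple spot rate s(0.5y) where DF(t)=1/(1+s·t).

1 1/2 601/625
2 1 381/400
s(0.5y) = (1/(601/625) − 1)/(1/2) = 48/601 ≈ 7.9867%

step 1 [0.5y] swap r/2=24/601: DF=(1 − 24/601·(0))/(1+24/601) = 601/625 ≈ 0.961600
step 2 [1y] zero: DF = P = 381/400 ≈ 0.952500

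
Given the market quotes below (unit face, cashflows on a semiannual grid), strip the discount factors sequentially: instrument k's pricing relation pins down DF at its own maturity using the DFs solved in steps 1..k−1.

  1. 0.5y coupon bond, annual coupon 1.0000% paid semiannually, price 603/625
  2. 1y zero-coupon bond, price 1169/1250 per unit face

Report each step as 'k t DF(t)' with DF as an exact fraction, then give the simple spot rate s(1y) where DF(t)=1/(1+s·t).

1 1/2 24/25
2 1 1169/1250
s(1y) = (1/(1169/1250) − 1)/(1) = 81/1169 ≈ 6.9290%

step 1 [0.5y] bond c/2=1/200: DF=(603/625 − 1/200·(0))/(1+1/200) = 24/25 ≈ 0.960000
step 2 [1y] zero: DF = P = 1169/1250 ≈ 0.935200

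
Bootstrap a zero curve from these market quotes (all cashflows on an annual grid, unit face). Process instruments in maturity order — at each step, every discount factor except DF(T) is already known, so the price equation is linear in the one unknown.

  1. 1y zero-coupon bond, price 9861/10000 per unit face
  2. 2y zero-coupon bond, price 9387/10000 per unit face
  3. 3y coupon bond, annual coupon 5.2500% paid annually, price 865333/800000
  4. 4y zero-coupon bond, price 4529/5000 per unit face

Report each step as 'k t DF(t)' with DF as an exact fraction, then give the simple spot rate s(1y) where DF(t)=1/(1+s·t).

1 1 9861/10000
2 2 9387/10000
3 3 9317/10000
4 4 4529/5000
s(1y) = (1/(9861/10000) − 1)/(1) = 139/9861 ≈ 1.4096%

step 1 [1y] zero: DF = P = 9861/10000 ≈ 0.986100
step 2 [2y] zero: DF = P = 9387/10000 ≈ 0.938700
step 3 [3y] bond c/1=21/400: DF=(865333/800000 − 21/400·(0.986100+0.938700))/(1+21/400) = 9317/10000 ≈ 0.931700
step 4 [4y] zero: DF = P = 4529/5000 ≈ 0.905800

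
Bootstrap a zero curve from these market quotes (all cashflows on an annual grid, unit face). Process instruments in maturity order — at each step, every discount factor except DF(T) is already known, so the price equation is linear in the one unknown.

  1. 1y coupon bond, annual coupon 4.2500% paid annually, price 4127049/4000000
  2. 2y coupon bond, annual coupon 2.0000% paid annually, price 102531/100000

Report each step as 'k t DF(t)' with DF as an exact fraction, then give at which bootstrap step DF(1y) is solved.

step 1 [1y] bond c/1=17/400: DF=(4127049/4000000 − 17/400·(0))/(1+17/400) = 9897/10000 ≈ 0.989700
step 2 [2y] bond c/1=1/50: DF=(102531/100000 − 1/50·(0.989700))/(1+1/50) = 4929/5000 ≈ 0.985800

1 1 9897/10000
2 2 4929/5000
DF(1y) is solved at step 1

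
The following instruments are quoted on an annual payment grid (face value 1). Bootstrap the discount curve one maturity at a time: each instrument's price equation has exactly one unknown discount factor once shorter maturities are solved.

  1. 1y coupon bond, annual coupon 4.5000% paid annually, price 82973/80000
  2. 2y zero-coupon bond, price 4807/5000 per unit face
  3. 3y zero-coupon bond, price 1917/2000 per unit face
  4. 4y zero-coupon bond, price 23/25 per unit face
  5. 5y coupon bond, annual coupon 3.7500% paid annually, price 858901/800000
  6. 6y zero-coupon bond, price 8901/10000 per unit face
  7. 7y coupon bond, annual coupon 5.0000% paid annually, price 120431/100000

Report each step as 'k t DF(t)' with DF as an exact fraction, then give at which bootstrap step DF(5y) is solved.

1 1 397/400
2 2 4807/5000
3 3 1917/2000
4 4 23/25
5 5 8963/10000
6 6 8901/10000
7 7 4397/5000
DF(5y) is solved at step 5

step 1 [1y] bond c/1=9/200: DF=(82973/80000 − 9/200·(0))/(1+9/200) = 397/400 ≈ 0.992500
step 2 [2y] zero: DF = P = 4807/5000 ≈ 0.961400
step 3 [3y] zero: DF = P = 1917/2000 ≈ 0.958500
step 4 [4y] zero: DF = P = 23/25 ≈ 0.920000
step 5 [5y] bond c/1=3/80: DF=(858901/800000 − 3/80·(0.992500+0.961400+0.958500+0.920000))/(1+3/80) = 8963/10000 ≈ 0.896300
step 6 [6y] zero: DF = P = 8901/10000 ≈ 0.890100
step 7 [7y] bond c/1=1/20: DF=(120431/100000 − 1/20·(0.992500+0.961400+0.958500+0.920000+0.896300+0.890100))/(1+1/20) = 4397/5000 ≈ 0.879400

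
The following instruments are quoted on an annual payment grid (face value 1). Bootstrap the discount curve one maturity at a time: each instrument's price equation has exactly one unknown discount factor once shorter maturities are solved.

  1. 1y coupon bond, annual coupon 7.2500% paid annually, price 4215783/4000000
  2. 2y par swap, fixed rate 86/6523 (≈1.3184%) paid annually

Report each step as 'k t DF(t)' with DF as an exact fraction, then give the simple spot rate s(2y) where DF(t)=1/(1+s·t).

step 1 [1y] bond c/1=29/400: DF=(4215783/4000000 − 29/400·(0))/(1+29/400) = 9827/10000 ≈ 0.982700
step 2 [2y] swap r/1=86/6523: DF=(1 − 86/6523·(0.982700))/(1+86/6523) = 4871/5000 ≈ 0.974200

1 1 9827/10000
2 2 4871/5000
s(2y) = (1/(4871/5000) − 1)/(2) = 129/9742 ≈ 1.3242%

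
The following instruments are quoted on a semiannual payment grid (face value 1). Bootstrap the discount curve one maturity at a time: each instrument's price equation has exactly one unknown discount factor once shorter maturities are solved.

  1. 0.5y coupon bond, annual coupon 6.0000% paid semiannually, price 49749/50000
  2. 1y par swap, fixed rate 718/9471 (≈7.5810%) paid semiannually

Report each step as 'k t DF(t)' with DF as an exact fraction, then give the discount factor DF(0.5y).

1 1/2 483/500
2 1 4641/5000
DF(0.5y) = 483/500 ≈ 0.966000

step 1 [0.5y] bond c/2=3/100: DF=(49749/50000 − 3/100·(0))/(1+3/100) = 483/500 ≈ 0.966000
step 2 [1y] swap r/2=359/9471: DF=(1 − 359/9471·(0.966000))/(1+359/9471) = 4641/5000 ≈ 0.928200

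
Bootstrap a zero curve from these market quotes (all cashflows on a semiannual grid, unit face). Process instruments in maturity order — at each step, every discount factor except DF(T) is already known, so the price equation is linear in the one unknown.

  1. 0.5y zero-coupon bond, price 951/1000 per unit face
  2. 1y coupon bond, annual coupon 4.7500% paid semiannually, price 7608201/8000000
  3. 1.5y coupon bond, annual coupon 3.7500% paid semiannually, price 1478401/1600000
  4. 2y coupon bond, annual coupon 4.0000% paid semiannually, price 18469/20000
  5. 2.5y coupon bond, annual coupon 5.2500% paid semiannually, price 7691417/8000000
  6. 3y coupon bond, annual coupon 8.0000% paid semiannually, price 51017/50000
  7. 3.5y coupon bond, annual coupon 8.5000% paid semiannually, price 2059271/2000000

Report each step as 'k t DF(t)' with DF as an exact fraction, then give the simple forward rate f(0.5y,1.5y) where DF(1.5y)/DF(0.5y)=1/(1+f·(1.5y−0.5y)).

step 1 [0.5y] zero: DF = P = 951/1000 ≈ 0.951000
step 2 [1y] bond c/2=19/800: DF=(7608201/8000000 − 19/800·(0.951000))/(1+19/800) = 9069/10000 ≈ 0.906900
step 3 [1.5y] bond c/2=3/160: DF=(1478401/1600000 − 3/160·(0.951000+0.906900))/(1+3/160) = 1091/1250 ≈ 0.872800
step 4 [2y] bond c/2=1/50: DF=(18469/20000 − 1/50·(0.951000+0.906900+0.872800))/(1+1/50) = 4259/5000 ≈ 0.851800
step 5 [2.5y] bond c/2=21/800: DF=(7691417/8000000 − 21/800·(0.951000+0.906900+0.872800+0.851800))/(1+21/800) = 2113/2500 ≈ 0.845200
step 6 [3y] bond c/2=1/25: DF=(51017/50000 − 1/25·(0.951000+0.906900+0.872800+0.851800+0.845200))/(1+1/25) = 2027/2500 ≈ 0.810800
step 7 [3.5y] bond c/2=17/400: DF=(2059271/2000000 − 17/400·(0.951000+0.906900+0.872800+0.851800+0.845200+0.810800))/(1+17/400) = 7741/10000 ≈ 0.774100

1 1/2 951/1000
2 1 9069/10000
3 3/2 1091/1250
4 2 4259/5000
5 5/2 2113/2500
6 3 2027/2500
7 7/2 7741/10000
f(0.5y,1.5y) = ((951/1000)/(1091/1250) − 1)/(1) = 391/4364 ≈ 8.9597%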